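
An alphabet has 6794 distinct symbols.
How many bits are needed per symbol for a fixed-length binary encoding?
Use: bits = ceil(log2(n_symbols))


log2(6794) = 12.73
Bracket: 2^12 = 4096 < 6794 <= 2^13 = 8192
So ceil(log2(6794)) = 13

bits = ceil(log2(6794)) = ceil(12.73) = 13 bits


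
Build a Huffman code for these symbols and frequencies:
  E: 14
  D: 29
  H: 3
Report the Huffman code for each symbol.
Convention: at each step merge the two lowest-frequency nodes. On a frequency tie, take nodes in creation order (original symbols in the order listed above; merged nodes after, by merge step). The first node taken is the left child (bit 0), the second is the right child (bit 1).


Huffman tree construction:
Step 1: Merge H(3) + E(14) = 17
Step 2: Merge (H+E)(17) + D(29) = 46
Read each symbol's code off the tree from the root (left child = 0, right child = 1).

Codes:
  E: 01 (length 2)
  D: 1 (length 1)
  H: 00 (length 2)
Average code length: 63/46 = 1.3696 bits/symbol


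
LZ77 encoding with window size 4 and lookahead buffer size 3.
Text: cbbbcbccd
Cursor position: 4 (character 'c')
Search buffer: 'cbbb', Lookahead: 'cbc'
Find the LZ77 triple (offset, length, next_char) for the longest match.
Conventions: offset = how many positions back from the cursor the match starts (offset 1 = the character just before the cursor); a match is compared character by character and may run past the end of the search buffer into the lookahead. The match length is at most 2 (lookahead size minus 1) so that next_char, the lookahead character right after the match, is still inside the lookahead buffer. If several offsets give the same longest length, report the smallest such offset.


Try each offset into the search buffer:
  offset=1 (pos 3, char 'b'): match length 0
  offset=2 (pos 2, char 'b'): match length 0
  offset=3 (pos 1, char 'b'): match length 0
  offset=4 (pos 0, char 'c'): match length 2
Longest match has length 2 at offset 4.
next_char = character at position 4 + 2 = 6 -> 'c'

Best match: offset=4, length=2 (matching 'cb' starting at position 0)
LZ77 triple: (4, 2, 'c')


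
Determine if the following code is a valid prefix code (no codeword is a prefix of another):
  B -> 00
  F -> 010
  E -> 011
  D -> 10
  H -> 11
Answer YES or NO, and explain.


Checking each pair (does one codeword prefix another?):
  B='00' vs F='010': no prefix
  B='00' vs E='011': no prefix
  B='00' vs D='10': no prefix
  B='00' vs H='11': no prefix
  F='010' vs B='00': no prefix
  F='010' vs E='011': no prefix
  F='010' vs D='10': no prefix
  F='010' vs H='11': no prefix
  E='011' vs B='00': no prefix
  E='011' vs F='010': no prefix
  E='011' vs D='10': no prefix
  E='011' vs H='11': no prefix
  D='10' vs B='00': no prefix
  D='10' vs F='010': no prefix
  D='10' vs E='011': no prefix
  D='10' vs H='11': no prefix
  H='11' vs B='00': no prefix
  H='11' vs F='010': no prefix
  H='11' vs E='011': no prefix
  H='11' vs D='10': no prefix
No violation found over all pairs.

YES -- this is a valid prefix code. No codeword is a prefix of any other codeword.


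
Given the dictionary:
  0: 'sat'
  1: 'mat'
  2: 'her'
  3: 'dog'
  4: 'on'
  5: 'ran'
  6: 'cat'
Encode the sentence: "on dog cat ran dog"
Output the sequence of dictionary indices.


Look up each word in the dictionary:
  'on' -> 4
  'dog' -> 3
  'cat' -> 6
  'ran' -> 5
  'dog' -> 3

Encoded: [4, 3, 6, 5, 3]


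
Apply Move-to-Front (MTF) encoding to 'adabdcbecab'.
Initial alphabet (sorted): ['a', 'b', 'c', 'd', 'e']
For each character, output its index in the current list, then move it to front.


MTF encoding:
'a': index 0 in ['a', 'b', 'c', 'd', 'e'] -> ['a', 'b', 'c', 'd', 'e']
'd': index 3 in ['a', 'b', 'c', 'd', 'e'] -> ['d', 'a', 'b', 'c', 'e']
'a': index 1 in ['d', 'a', 'b', 'c', 'e'] -> ['a', 'd', 'b', 'c', 'e']
'b': index 2 in ['a', 'd', 'b', 'c', 'e'] -> ['b', 'a', 'd', 'c', 'e']
'd': index 2 in ['b', 'a', 'd', 'c', 'e'] -> ['d', 'b', 'a', 'c', 'e']
'c': index 3 in ['d', 'b', 'a', 'c', 'e'] -> ['c', 'd', 'b', 'a', 'e']
'b': index 2 in ['c', 'd', 'b', 'a', 'e'] -> ['b', 'c', 'd', 'a', 'e']
'e': index 4 in ['b', 'c', 'd', 'a', 'e'] -> ['e', 'b', 'c', 'd', 'a']
'c': index 2 in ['e', 'b', 'c', 'd', 'a'] -> ['c', 'e', 'b', 'd', 'a']
'a': index 4 in ['c', 'e', 'b', 'd', 'a'] -> ['a', 'c', 'e', 'b', 'd']
'b': index 3 in ['a', 'c', 'e', 'b', 'd'] -> ['b', 'a', 'c', 'e', 'd']


Output: [0, 3, 1, 2, 2, 3, 2, 4, 2, 4, 3]


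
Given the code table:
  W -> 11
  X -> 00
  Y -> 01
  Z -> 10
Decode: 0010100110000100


Decoding:
00 -> X
10 -> Z
10 -> Z
01 -> Y
10 -> Z
00 -> X
01 -> Y
00 -> X


Result: XZZYZXYX


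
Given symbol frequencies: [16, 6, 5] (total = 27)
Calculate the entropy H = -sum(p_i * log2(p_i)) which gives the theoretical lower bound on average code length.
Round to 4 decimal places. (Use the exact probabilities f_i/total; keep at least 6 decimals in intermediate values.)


Per-symbol terms -p_i * log2(p_i) with p_i = f_i/27:
  p = 16/27 = 0.592593: log2(p) = -0.754888, -p*log2(p) = 0.447341
  p = 6/27 = 0.222222: log2(p) = -2.169925, -p*log2(p) = 0.482206
  p = 5/27 = 0.185185: log2(p) = -2.432959, -p*log2(p) = 0.450548
H = 0.447341 + 0.482206 + 0.450548 = 1.380095

H = 1.3801 bits/symbol


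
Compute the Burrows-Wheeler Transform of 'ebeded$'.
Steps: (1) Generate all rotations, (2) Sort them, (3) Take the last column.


Rotations (sorted):
  0: $ebeded -> last char: d
  1: beded$e -> last char: e
  2: d$ebede -> last char: e
  3: ded$ebe -> last char: e
  4: ebeded$ -> last char: $
  5: ed$ebed -> last char: d
  6: eded$eb -> last char: b


BWT = deee$db


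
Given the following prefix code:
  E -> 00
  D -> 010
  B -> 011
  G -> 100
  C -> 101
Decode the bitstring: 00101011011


Decoding step by step:
Bits 00 -> E
Bits 101 -> C
Bits 011 -> B
Bits 011 -> B


Decoded message: ECBB


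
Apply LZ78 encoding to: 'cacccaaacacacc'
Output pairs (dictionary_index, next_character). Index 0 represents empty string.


LZ78 encoding steps:
Dictionary: {0: ''}
Step 1: w='' (idx 0), next='c' -> output (0, 'c'), add 'c' as idx 1
Step 2: w='' (idx 0), next='a' -> output (0, 'a'), add 'a' as idx 2
Step 3: w='c' (idx 1), next='c' -> output (1, 'c'), add 'cc' as idx 3
Step 4: w='c' (idx 1), next='a' -> output (1, 'a'), add 'ca' as idx 4
Step 5: w='a' (idx 2), next='a' -> output (2, 'a'), add 'aa' as idx 5
Step 6: w='ca' (idx 4), next='c' -> output (4, 'c'), add 'cac' as idx 6
Step 7: w='a' (idx 2), next='c' -> output (2, 'c'), add 'ac' as idx 7
Step 8: w='c' (idx 1), end of input -> output (1, '')


Encoded: [(0, 'c'), (0, 'a'), (1, 'c'), (1, 'a'), (2, 'a'), (4, 'c'), (2, 'c'), (1, '')]


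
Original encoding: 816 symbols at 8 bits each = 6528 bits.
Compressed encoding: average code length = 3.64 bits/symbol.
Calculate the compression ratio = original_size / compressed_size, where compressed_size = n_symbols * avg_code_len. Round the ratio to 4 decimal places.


original_size = n_symbols * orig_bits = 816 * 8 = 6528 bits
compressed_size = n_symbols * avg_code_len = 816 * 3.64 = 2970.24 bits
ratio = original_size / compressed_size = 6528 / 2970.24 = 2.1978

Compression ratio = 2.1978


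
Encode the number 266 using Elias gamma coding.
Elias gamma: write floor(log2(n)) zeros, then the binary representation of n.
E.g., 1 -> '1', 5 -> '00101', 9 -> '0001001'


num_bits = floor(log2(266)) + 1 = 9
leading_zeros = num_bits - 1 = 8
binary(266) = 100001010

Elias gamma(266) = '00000000' + '100001010' = 00000000100001010 (17 bits)


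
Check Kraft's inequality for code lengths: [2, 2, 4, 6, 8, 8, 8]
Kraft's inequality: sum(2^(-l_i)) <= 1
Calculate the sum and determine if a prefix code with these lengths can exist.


Sum = 2^(-2) + 2^(-2) + 2^(-4) + 2^(-6) + 2^(-8) + 2^(-8) + 2^(-8)
    = 0.25 + 0.25 + 0.0625 + 0.015625 + 0.00390625 + 0.00390625 + 0.00390625
    = 151/256 = 0.58984375
Since 0.58984375 <= 1, Kraft's inequality IS satisfied.
A prefix code with these lengths CAN exist.

Kraft sum = 0.58984375. Satisfied.


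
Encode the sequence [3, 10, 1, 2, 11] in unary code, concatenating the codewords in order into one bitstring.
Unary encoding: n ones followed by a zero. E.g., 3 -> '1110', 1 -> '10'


Encode each number as n ones followed by a terminating 0:
  3 -> 1110 (4 bits)
  10 -> 11111111110 (11 bits)
  1 -> 10 (2 bits)
  2 -> 110 (3 bits)
  11 -> 111111111110 (12 bits)
Total length = 4 + 11 + 2 + 3 + 12 = 32 bits.

Unary([3, 10, 1, 2, 11]) = 11101111111111010110111111111110 (32 bits)


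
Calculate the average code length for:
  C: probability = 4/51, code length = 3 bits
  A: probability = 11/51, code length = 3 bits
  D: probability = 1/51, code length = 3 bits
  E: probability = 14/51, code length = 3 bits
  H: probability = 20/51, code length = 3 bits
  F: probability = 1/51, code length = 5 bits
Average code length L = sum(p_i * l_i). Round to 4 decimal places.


Weighted contributions p_i * l_i:
  C: (4/51) * 3 = 12/51
  A: (11/51) * 3 = 33/51
  D: (1/51) * 3 = 3/51
  E: (14/51) * 3 = 42/51
  H: (20/51) * 3 = 60/51
  F: (1/51) * 5 = 5/51
Sum = (12 + 33 + 3 + 42 + 60 + 5)/51 = 155/51

L = 155/51 = 3.0392 bits/symbol


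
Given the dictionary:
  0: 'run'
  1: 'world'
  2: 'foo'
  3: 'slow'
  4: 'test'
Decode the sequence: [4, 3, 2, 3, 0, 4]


Look up each index in the dictionary:
  4 -> 'test'
  3 -> 'slow'
  2 -> 'foo'
  3 -> 'slow'
  0 -> 'run'
  4 -> 'test'

Decoded: "test slow foo slow run test"


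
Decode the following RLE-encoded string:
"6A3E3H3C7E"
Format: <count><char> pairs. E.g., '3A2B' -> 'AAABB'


Expanding each <count><char> pair:
  6A -> 'AAAAAA'
  3E -> 'EEE'
  3H -> 'HHH'
  3C -> 'CCC'
  7E -> 'EEEEEEE'

Decoded = AAAAAAEEEHHHCCCEEEEEEE


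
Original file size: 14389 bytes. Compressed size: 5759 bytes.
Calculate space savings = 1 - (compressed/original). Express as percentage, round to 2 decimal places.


ratio = compressed/original = 5759/14389 = 0.400236
savings = 1 - ratio = 1 - 0.400236 = 0.599764
as a percentage: 0.599764 * 100 = 59.98%

Space savings = 1 - 5759/14389 = 59.98%


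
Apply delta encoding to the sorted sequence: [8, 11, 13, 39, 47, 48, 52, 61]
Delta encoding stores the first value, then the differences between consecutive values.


First value: 8
Deltas:
  11 - 8 = 3
  13 - 11 = 2
  39 - 13 = 26
  47 - 39 = 8
  48 - 47 = 1
  52 - 48 = 4
  61 - 52 = 9


Delta encoded: [8, 3, 2, 26, 8, 1, 4, 9]


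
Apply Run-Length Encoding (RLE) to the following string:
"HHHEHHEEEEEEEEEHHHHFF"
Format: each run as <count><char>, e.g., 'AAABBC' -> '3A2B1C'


Scanning runs left to right:
  i=0: run of 'H' x 3 -> '3H'
  i=3: run of 'E' x 1 -> '1E'
  i=4: run of 'H' x 2 -> '2H'
  i=6: run of 'E' x 9 -> '9E'
  i=15: run of 'H' x 4 -> '4H'
  i=19: run of 'F' x 2 -> '2F'

RLE = 3H1E2H9E4H2F


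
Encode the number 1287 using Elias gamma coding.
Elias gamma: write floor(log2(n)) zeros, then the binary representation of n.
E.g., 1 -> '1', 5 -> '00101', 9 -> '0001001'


num_bits = floor(log2(1287)) + 1 = 11
leading_zeros = num_bits - 1 = 10
binary(1287) = 10100000111

Elias gamma(1287) = '0000000000' + '10100000111' = 000000000010100000111 (21 bits)


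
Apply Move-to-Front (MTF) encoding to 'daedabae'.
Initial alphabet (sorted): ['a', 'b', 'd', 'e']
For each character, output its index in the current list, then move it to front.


MTF encoding:
'd': index 2 in ['a', 'b', 'd', 'e'] -> ['d', 'a', 'b', 'e']
'a': index 1 in ['d', 'a', 'b', 'e'] -> ['a', 'd', 'b', 'e']
'e': index 3 in ['a', 'd', 'b', 'e'] -> ['e', 'a', 'd', 'b']
'd': index 2 in ['e', 'a', 'd', 'b'] -> ['d', 'e', 'a', 'b']
'a': index 2 in ['d', 'e', 'a', 'b'] -> ['a', 'd', 'e', 'b']
'b': index 3 in ['a', 'd', 'e', 'b'] -> ['b', 'a', 'd', 'e']
'a': index 1 in ['b', 'a', 'd', 'e'] -> ['a', 'b', 'd', 'e']
'e': index 3 in ['a', 'b', 'd', 'e'] -> ['e', 'a', 'b', 'd']


Output: [2, 1, 3, 2, 2, 3, 1, 3]


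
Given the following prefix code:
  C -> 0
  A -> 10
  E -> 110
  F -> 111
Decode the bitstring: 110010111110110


Decoding step by step:
Bits 110 -> E
Bits 0 -> C
Bits 10 -> A
Bits 111 -> F
Bits 110 -> E
Bits 110 -> E


Decoded message: ECAFEE


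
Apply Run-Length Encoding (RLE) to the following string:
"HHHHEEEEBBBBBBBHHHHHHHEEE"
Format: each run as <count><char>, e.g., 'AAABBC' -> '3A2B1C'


Scanning runs left to right:
  i=0: run of 'H' x 4 -> '4H'
  i=4: run of 'E' x 4 -> '4E'
  i=8: run of 'B' x 7 -> '7B'
  i=15: run of 'H' x 7 -> '7H'
  i=22: run of 'E' x 3 -> '3E'

RLE = 4H4E7B7H3E


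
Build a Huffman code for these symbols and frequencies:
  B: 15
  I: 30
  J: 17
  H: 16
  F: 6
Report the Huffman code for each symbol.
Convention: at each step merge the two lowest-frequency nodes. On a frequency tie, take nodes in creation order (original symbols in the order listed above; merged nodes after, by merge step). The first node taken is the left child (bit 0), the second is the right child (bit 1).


Huffman tree construction:
Step 1: Merge F(6) + B(15) = 21
Step 2: Merge H(16) + J(17) = 33
Step 3: Merge (F+B)(21) + I(30) = 51
Step 4: Merge (H+J)(33) + ((F+B)+I)(51) = 84
Read each symbol's code off the tree from the root (left child = 0, right child = 1).

Codes:
  B: 101 (length 3)
  I: 11 (length 2)
  J: 01 (length 2)
  H: 00 (length 2)
  F: 100 (length 3)
Average code length: 189/84 = 2.2500 bits/symbol


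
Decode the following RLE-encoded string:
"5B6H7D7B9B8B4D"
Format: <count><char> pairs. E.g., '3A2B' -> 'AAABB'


Expanding each <count><char> pair:
  5B -> 'BBBBB'
  6H -> 'HHHHHH'
  7D -> 'DDDDDDD'
  7B -> 'BBBBBBB'
  9B -> 'BBBBBBBBB'
  8B -> 'BBBBBBBB'
  4D -> 'DDDD'

Decoded = BBBBBHHHHHHDDDDDDDBBBBBBBBBBBBBBBBBBBBBBBBDDDD


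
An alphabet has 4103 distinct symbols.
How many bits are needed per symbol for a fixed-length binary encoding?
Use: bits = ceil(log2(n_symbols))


log2(4103) = 12.0025
Bracket: 2^12 = 4096 < 4103 <= 2^13 = 8192
So ceil(log2(4103)) = 13

bits = ceil(log2(4103)) = ceil(12.0025) = 13 bits


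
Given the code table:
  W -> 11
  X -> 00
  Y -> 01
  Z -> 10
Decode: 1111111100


Decoding:
11 -> W
11 -> W
11 -> W
11 -> W
00 -> X


Result: WWWWX


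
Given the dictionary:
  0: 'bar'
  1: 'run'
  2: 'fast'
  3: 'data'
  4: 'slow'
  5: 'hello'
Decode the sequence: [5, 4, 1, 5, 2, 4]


Look up each index in the dictionary:
  5 -> 'hello'
  4 -> 'slow'
  1 -> 'run'
  5 -> 'hello'
  2 -> 'fast'
  4 -> 'slow'

Decoded: "hello slow run hello fast slow"


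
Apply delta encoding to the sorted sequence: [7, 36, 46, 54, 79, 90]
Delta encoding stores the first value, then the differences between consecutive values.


First value: 7
Deltas:
  36 - 7 = 29
  46 - 36 = 10
  54 - 46 = 8
  79 - 54 = 25
  90 - 79 = 11


Delta encoded: [7, 29, 10, 8, 25, 11]


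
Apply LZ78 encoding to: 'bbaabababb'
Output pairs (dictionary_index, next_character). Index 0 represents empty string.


LZ78 encoding steps:
Dictionary: {0: ''}
Step 1: w='' (idx 0), next='b' -> output (0, 'b'), add 'b' as idx 1
Step 2: w='b' (idx 1), next='a' -> output (1, 'a'), add 'ba' as idx 2
Step 3: w='' (idx 0), next='a' -> output (0, 'a'), add 'a' as idx 3
Step 4: w='ba' (idx 2), next='b' -> output (2, 'b'), add 'bab' as idx 4
Step 5: w='a' (idx 3), next='b' -> output (3, 'b'), add 'ab' as idx 5
Step 6: w='b' (idx 1), end of input -> output (1, '')


Encoded: [(0, 'b'), (1, 'a'), (0, 'a'), (2, 'b'), (3, 'b'), (1, '')]


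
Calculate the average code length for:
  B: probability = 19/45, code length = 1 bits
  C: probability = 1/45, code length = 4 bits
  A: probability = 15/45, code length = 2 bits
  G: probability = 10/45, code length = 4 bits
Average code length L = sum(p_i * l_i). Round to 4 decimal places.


Weighted contributions p_i * l_i:
  B: (19/45) * 1 = 19/45
  C: (1/45) * 4 = 4/45
  A: (15/45) * 2 = 30/45
  G: (10/45) * 4 = 40/45
Sum = (19 + 4 + 30 + 40)/45 = 93/45

L = 93/45 = 2.0667 bits/symbol


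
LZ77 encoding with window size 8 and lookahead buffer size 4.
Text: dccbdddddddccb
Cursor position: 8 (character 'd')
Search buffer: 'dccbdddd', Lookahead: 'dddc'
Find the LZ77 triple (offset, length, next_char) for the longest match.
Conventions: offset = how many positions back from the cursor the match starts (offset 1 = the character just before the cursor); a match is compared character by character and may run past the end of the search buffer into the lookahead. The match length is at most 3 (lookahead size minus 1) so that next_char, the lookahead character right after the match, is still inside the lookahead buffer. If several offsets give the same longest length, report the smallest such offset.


Try each offset into the search buffer:
  offset=1 (pos 7, char 'd'): match length 3
  offset=2 (pos 6, char 'd'): match length 3
  offset=3 (pos 5, char 'd'): match length 3
  offset=4 (pos 4, char 'd'): match length 3
  offset=5 (pos 3, char 'b'): match length 0
  offset=6 (pos 2, char 'c'): match length 0
  offset=7 (pos 1, char 'c'): match length 0
  offset=8 (pos 0, char 'd'): match length 1
Longest match has length 3, found at offsets 1, 2, 3, 4; take the smallest, offset 1.
next_char = character at position 8 + 3 = 11 -> 'c'

Best match: offset=1, length=3 (matching 'ddd' starting at position 7)
LZ77 triple: (1, 3, 'c')


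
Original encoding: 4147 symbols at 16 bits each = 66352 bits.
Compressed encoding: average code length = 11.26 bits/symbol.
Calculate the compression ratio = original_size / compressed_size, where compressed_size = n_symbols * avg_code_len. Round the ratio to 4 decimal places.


original_size = n_symbols * orig_bits = 4147 * 16 = 66352 bits
compressed_size = n_symbols * avg_code_len = 4147 * 11.26 = 46695.22 bits
ratio = original_size / compressed_size = 66352 / 46695.22 = 1.421

Compression ratio = 1.421


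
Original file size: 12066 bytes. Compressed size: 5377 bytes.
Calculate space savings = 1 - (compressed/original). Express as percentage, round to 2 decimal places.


ratio = compressed/original = 5377/12066 = 0.445632
savings = 1 - ratio = 1 - 0.445632 = 0.554368
as a percentage: 0.554368 * 100 = 55.44%

Space savings = 1 - 5377/12066 = 55.44%


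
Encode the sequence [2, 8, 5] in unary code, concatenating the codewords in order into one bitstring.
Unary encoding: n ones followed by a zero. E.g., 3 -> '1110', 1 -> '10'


Encode each number as n ones followed by a terminating 0:
  2 -> 110 (3 bits)
  8 -> 111111110 (9 bits)
  5 -> 111110 (6 bits)
Total length = 3 + 9 + 6 = 18 bits.

Unary([2, 8, 5]) = 110111111110111110 (18 bits)


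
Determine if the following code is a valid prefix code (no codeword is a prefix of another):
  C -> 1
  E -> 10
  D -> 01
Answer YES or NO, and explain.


Checking each pair (does one codeword prefix another?):
  C='1' vs E='10': prefix -- VIOLATION

NO -- this is NOT a valid prefix code. C (1) is a prefix of E (10).


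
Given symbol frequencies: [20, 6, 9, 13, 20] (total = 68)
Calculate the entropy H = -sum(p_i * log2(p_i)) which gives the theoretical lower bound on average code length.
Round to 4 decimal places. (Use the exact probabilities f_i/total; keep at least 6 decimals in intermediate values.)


Per-symbol terms -p_i * log2(p_i) with p_i = f_i/68:
  p = 20/68 = 0.294118: log2(p) = -1.765535, -p*log2(p) = 0.519275
  p = 6/68 = 0.088235: log2(p) = -3.502500, -p*log2(p) = 0.309044
  p = 9/68 = 0.132353: log2(p) = -2.917538, -p*log2(p) = 0.386145
  p = 13/68 = 0.191176: log2(p) = -2.387023, -p*log2(p) = 0.456343
  p = 20/68 = 0.294118: log2(p) = -1.765535, -p*log2(p) = 0.519275
H = 0.519275 + 0.309044 + 0.386145 + 0.456343 + 0.519275 = 2.190082

H = 2.1901 bits/symbol


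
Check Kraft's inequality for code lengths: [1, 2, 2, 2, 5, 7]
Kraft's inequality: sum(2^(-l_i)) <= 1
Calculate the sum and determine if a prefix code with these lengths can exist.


Sum = 2^(-1) + 2^(-2) + 2^(-2) + 2^(-2) + 2^(-5) + 2^(-7)
    = 0.5 + 0.25 + 0.25 + 0.25 + 0.03125 + 0.0078125
    = 165/128 = 1.2890625
Since 1.2890625 > 1, Kraft's inequality is NOT satisfied.
A prefix code with these lengths CANNOT exist.

Kraft sum = 1.2890625. Not satisfied.


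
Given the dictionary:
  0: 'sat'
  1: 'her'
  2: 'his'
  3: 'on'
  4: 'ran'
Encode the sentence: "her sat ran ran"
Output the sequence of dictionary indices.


Look up each word in the dictionary:
  'her' -> 1
  'sat' -> 0
  'ran' -> 4
  'ran' -> 4

Encoded: [1, 0, 4, 4]


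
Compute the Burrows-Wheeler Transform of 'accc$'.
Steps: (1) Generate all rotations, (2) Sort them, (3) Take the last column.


Rotations (sorted):
  0: $accc -> last char: c
  1: accc$ -> last char: $
  2: c$acc -> last char: c
  3: cc$ac -> last char: c
  4: ccc$a -> last char: a


BWT = c$cca


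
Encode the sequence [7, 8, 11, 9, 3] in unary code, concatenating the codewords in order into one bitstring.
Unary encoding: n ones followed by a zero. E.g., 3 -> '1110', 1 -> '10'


Encode each number as n ones followed by a terminating 0:
  7 -> 11111110 (8 bits)
  8 -> 111111110 (9 bits)
  11 -> 111111111110 (12 bits)
  9 -> 1111111110 (10 bits)
  3 -> 1110 (4 bits)
Total length = 8 + 9 + 12 + 10 + 4 = 43 bits.

Unary([7, 8, 11, 9, 3]) = 1111111011111111011111111111011111111101110 (43 bits)


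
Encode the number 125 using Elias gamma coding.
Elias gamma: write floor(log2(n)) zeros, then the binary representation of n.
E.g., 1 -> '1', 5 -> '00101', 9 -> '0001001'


num_bits = floor(log2(125)) + 1 = 7
leading_zeros = num_bits - 1 = 6
binary(125) = 1111101

Elias gamma(125) = '000000' + '1111101' = 0000001111101 (13 bits)


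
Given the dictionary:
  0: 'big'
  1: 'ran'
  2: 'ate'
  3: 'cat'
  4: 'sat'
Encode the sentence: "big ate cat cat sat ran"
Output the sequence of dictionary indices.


Look up each word in the dictionary:
  'big' -> 0
  'ate' -> 2
  'cat' -> 3
  'cat' -> 3
  'sat' -> 4
  'ran' -> 1

Encoded: [0, 2, 3, 3, 4, 1]


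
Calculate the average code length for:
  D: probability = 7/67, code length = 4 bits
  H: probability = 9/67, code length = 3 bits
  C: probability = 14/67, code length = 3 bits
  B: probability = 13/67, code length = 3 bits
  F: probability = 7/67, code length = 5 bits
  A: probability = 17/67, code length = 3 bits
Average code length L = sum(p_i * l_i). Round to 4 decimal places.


Weighted contributions p_i * l_i:
  D: (7/67) * 4 = 28/67
  H: (9/67) * 3 = 27/67
  C: (14/67) * 3 = 42/67
  B: (13/67) * 3 = 39/67
  F: (7/67) * 5 = 35/67
  A: (17/67) * 3 = 51/67
Sum = (28 + 27 + 42 + 39 + 35 + 51)/67 = 222/67

L = 222/67 = 3.3134 bits/symbol


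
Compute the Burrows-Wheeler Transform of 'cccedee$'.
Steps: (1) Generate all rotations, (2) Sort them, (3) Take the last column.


Rotations (sorted):
  0: $cccedee -> last char: e
  1: cccedee$ -> last char: $
  2: ccedee$c -> last char: c
  3: cedee$cc -> last char: c
  4: dee$ccce -> last char: e
  5: e$cccede -> last char: e
  6: edee$ccc -> last char: c
  7: ee$ccced -> last char: d


BWT = e$cceecd


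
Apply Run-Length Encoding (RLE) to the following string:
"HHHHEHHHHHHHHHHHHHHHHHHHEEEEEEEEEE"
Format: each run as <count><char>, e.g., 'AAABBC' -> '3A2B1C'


Scanning runs left to right:
  i=0: run of 'H' x 4 -> '4H'
  i=4: run of 'E' x 1 -> '1E'
  i=5: run of 'H' x 19 -> '19H'
  i=24: run of 'E' x 10 -> '10E'

RLE = 4H1E19H10E


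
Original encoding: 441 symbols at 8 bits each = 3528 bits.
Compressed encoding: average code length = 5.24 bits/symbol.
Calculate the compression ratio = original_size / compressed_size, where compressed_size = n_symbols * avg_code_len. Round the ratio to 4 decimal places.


original_size = n_symbols * orig_bits = 441 * 8 = 3528 bits
compressed_size = n_symbols * avg_code_len = 441 * 5.24 = 2310.84 bits
ratio = original_size / compressed_size = 3528 / 2310.84 = 1.5267

Compression ratio = 1.5267


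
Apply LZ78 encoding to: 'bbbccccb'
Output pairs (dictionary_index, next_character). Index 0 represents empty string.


LZ78 encoding steps:
Dictionary: {0: ''}
Step 1: w='' (idx 0), next='b' -> output (0, 'b'), add 'b' as idx 1
Step 2: w='b' (idx 1), next='b' -> output (1, 'b'), add 'bb' as idx 2
Step 3: w='' (idx 0), next='c' -> output (0, 'c'), add 'c' as idx 3
Step 4: w='c' (idx 3), next='c' -> output (3, 'c'), add 'cc' as idx 4
Step 5: w='c' (idx 3), next='b' -> output (3, 'b'), add 'cb' as idx 5


Encoded: [(0, 'b'), (1, 'b'), (0, 'c'), (3, 'c'), (3, 'b')]


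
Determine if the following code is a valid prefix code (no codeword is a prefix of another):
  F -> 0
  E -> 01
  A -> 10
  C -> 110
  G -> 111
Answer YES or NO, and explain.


Checking each pair (does one codeword prefix another?):
  F='0' vs E='01': prefix -- VIOLATION

NO -- this is NOT a valid prefix code. F (0) is a prefix of E (01).


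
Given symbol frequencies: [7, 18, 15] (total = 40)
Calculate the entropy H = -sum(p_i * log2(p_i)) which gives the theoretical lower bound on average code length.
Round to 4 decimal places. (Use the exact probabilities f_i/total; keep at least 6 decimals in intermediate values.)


Per-symbol terms -p_i * log2(p_i) with p_i = f_i/40:
  p = 7/40 = 0.175000: log2(p) = -2.514573, -p*log2(p) = 0.440050
  p = 18/40 = 0.450000: log2(p) = -1.152003, -p*log2(p) = 0.518401
  p = 15/40 = 0.375000: log2(p) = -1.415037, -p*log2(p) = 0.530639
H = 0.440050 + 0.518401 + 0.530639 = 1.489090

H = 1.4891 bits/symbol


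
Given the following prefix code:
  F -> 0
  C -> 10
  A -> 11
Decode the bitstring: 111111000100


Decoding step by step:
Bits 11 -> A
Bits 11 -> A
Bits 11 -> A
Bits 0 -> F
Bits 0 -> F
Bits 0 -> F
Bits 10 -> C
Bits 0 -> F


Decoded message: AAAFFFCF


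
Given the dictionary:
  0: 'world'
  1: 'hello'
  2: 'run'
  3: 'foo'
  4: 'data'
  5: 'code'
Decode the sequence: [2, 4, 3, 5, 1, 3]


Look up each index in the dictionary:
  2 -> 'run'
  4 -> 'data'
  3 -> 'foo'
  5 -> 'code'
  1 -> 'hello'
  3 -> 'foo'

Decoded: "run data foo code hello foo"


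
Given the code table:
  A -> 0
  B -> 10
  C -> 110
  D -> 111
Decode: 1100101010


Decoding:
110 -> C
0 -> A
10 -> B
10 -> B
10 -> B


Result: CABBB


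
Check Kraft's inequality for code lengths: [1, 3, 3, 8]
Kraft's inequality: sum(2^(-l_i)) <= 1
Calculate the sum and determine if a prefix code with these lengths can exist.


Sum = 2^(-1) + 2^(-3) + 2^(-3) + 2^(-8)
    = 0.5 + 0.125 + 0.125 + 0.00390625
    = 193/256 = 0.75390625
Since 0.75390625 <= 1, Kraft's inequality IS satisfied.
A prefix code with these lengths CAN exist.

Kraft sum = 0.75390625. Satisfied.


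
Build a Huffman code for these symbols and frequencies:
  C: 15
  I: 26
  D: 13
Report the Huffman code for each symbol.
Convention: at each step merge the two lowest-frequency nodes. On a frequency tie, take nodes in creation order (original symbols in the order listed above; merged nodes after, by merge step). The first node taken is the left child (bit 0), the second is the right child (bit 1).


Huffman tree construction:
Step 1: Merge D(13) + C(15) = 28
Step 2: Merge I(26) + (D+C)(28) = 54
Read each symbol's code off the tree from the root (left child = 0, right child = 1).

Codes:
  C: 11 (length 2)
  I: 0 (length 1)
  D: 10 (length 2)
Average code length: 82/54 = 1.5185 bits/symbol


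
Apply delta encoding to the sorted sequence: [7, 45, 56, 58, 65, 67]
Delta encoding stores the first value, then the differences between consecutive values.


First value: 7
Deltas:
  45 - 7 = 38
  56 - 45 = 11
  58 - 56 = 2
  65 - 58 = 7
  67 - 65 = 2


Delta encoded: [7, 38, 11, 2, 7, 2]


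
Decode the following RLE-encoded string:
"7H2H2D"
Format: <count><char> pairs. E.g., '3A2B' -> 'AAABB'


Expanding each <count><char> pair:
  7H -> 'HHHHHHH'
  2H -> 'HH'
  2D -> 'DD'

Decoded = HHHHHHHHHDD


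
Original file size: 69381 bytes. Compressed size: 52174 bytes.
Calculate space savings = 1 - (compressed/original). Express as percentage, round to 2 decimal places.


ratio = compressed/original = 52174/69381 = 0.751993
savings = 1 - ratio = 1 - 0.751993 = 0.248007
as a percentage: 0.248007 * 100 = 24.8%

Space savings = 1 - 52174/69381 = 24.8%


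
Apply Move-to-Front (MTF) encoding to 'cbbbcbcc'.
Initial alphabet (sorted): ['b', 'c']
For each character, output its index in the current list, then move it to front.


MTF encoding:
'c': index 1 in ['b', 'c'] -> ['c', 'b']
'b': index 1 in ['c', 'b'] -> ['b', 'c']
'b': index 0 in ['b', 'c'] -> ['b', 'c']
'b': index 0 in ['b', 'c'] -> ['b', 'c']
'c': index 1 in ['b', 'c'] -> ['c', 'b']
'b': index 1 in ['c', 'b'] -> ['b', 'c']
'c': index 1 in ['b', 'c'] -> ['c', 'b']
'c': index 0 in ['c', 'b'] -> ['c', 'b']


Output: [1, 1, 0, 0, 1, 1, 1, 0]


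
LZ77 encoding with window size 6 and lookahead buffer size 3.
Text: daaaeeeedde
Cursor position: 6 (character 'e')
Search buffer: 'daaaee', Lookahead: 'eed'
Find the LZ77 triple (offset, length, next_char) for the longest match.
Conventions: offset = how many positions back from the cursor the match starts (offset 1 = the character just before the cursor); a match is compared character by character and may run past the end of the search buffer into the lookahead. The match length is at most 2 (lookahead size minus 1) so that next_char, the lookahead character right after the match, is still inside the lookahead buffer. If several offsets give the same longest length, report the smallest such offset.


Try each offset into the search buffer:
  offset=1 (pos 5, char 'e'): match length 2
  offset=2 (pos 4, char 'e'): match length 2
  offset=3 (pos 3, char 'a'): match length 0
  offset=4 (pos 2, char 'a'): match length 0
  offset=5 (pos 1, char 'a'): match length 0
  offset=6 (pos 0, char 'd'): match length 0
Longest match has length 2, found at offsets 1, 2; take the smallest, offset 1.
next_char = character at position 6 + 2 = 8 -> 'd'

Best match: offset=1, length=2 (matching 'ee' starting at position 5)
LZ77 triple: (1, 2, 'd')


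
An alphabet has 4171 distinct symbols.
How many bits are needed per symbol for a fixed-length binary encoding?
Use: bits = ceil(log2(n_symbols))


log2(4171) = 12.0262
Bracket: 2^12 = 4096 < 4171 <= 2^13 = 8192
So ceil(log2(4171)) = 13

bits = ceil(log2(4171)) = ceil(12.0262) = 13 bits


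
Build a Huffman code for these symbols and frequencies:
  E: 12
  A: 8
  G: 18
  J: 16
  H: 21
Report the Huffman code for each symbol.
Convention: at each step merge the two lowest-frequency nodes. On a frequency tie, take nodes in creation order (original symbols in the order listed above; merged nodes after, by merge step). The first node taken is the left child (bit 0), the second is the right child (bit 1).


Huffman tree construction:
Step 1: Merge A(8) + E(12) = 20
Step 2: Merge J(16) + G(18) = 34
Step 3: Merge (A+E)(20) + H(21) = 41
Step 4: Merge (J+G)(34) + ((A+E)+H)(41) = 75
Read each symbol's code off the tree from the root (left child = 0, right child = 1).

Codes:
  E: 101 (length 3)
  A: 100 (length 3)
  G: 01 (length 2)
  J: 00 (length 2)
  H: 11 (length 2)
Average code length: 170/75 = 2.2667 bits/symbol


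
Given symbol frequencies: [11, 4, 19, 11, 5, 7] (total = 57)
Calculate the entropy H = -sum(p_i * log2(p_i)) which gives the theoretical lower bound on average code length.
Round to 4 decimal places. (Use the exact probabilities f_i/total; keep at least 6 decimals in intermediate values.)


Per-symbol terms -p_i * log2(p_i) with p_i = f_i/57:
  p = 11/57 = 0.192982: log2(p) = -2.373458, -p*log2(p) = 0.458036
  p = 4/57 = 0.070175: log2(p) = -3.832890, -p*log2(p) = 0.268975
  p = 19/57 = 0.333333: log2(p) = -1.584963, -p*log2(p) = 0.528321
  p = 11/57 = 0.192982: log2(p) = -2.373458, -p*log2(p) = 0.458036
  p = 5/57 = 0.087719: log2(p) = -3.510962, -p*log2(p) = 0.307979
  p = 7/57 = 0.122807: log2(p) = -3.025535, -p*log2(p) = 0.371557
H = 0.458036 + 0.268975 + 0.528321 + 0.458036 + 0.307979 + 0.371557 = 2.392904

H = 2.3929 bits/symbol


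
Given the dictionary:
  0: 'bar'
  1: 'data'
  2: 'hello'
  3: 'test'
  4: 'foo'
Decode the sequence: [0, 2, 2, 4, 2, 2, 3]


Look up each index in the dictionary:
  0 -> 'bar'
  2 -> 'hello'
  2 -> 'hello'
  4 -> 'foo'
  2 -> 'hello'
  2 -> 'hello'
  3 -> 'test'

Decoded: "bar hello hello foo hello hello test"


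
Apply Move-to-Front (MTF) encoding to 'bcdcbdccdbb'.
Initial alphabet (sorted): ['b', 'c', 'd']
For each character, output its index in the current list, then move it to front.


MTF encoding:
'b': index 0 in ['b', 'c', 'd'] -> ['b', 'c', 'd']
'c': index 1 in ['b', 'c', 'd'] -> ['c', 'b', 'd']
'd': index 2 in ['c', 'b', 'd'] -> ['d', 'c', 'b']
'c': index 1 in ['d', 'c', 'b'] -> ['c', 'd', 'b']
'b': index 2 in ['c', 'd', 'b'] -> ['b', 'c', 'd']
'd': index 2 in ['b', 'c', 'd'] -> ['d', 'b', 'c']
'c': index 2 in ['d', 'b', 'c'] -> ['c', 'd', 'b']
'c': index 0 in ['c', 'd', 'b'] -> ['c', 'd', 'b']
'd': index 1 in ['c', 'd', 'b'] -> ['d', 'c', 'b']
'b': index 2 in ['d', 'c', 'b'] -> ['b', 'd', 'c']
'b': index 0 in ['b', 'd', 'c'] -> ['b', 'd', 'c']


Output: [0, 1, 2, 1, 2, 2, 2, 0, 1, 2, 0]


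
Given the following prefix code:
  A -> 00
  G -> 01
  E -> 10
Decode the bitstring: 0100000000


Decoding step by step:
Bits 01 -> G
Bits 00 -> A
Bits 00 -> A
Bits 00 -> A
Bits 00 -> A


Decoded message: GAAAA


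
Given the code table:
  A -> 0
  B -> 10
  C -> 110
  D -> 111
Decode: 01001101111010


Decoding:
0 -> A
10 -> B
0 -> A
110 -> C
111 -> D
10 -> B
10 -> B


Result: ABACDBB


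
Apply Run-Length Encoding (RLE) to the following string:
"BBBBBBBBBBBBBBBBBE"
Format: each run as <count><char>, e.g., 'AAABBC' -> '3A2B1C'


Scanning runs left to right:
  i=0: run of 'B' x 17 -> '17B'
  i=17: run of 'E' x 1 -> '1E'

RLE = 17B1E


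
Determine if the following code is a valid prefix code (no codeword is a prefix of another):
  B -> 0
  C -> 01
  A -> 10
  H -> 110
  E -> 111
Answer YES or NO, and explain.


Checking each pair (does one codeword prefix another?):
  B='0' vs C='01': prefix -- VIOLATION

NO -- this is NOT a valid prefix code. B (0) is a prefix of C (01).


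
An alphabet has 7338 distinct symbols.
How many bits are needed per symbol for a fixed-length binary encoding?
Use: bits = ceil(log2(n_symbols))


log2(7338) = 12.8412
Bracket: 2^12 = 4096 < 7338 <= 2^13 = 8192
So ceil(log2(7338)) = 13

bits = ceil(log2(7338)) = ceil(12.8412) = 13 bits


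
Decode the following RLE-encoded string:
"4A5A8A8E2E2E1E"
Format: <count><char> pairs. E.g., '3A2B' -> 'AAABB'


Expanding each <count><char> pair:
  4A -> 'AAAA'
  5A -> 'AAAAA'
  8A -> 'AAAAAAAA'
  8E -> 'EEEEEEEE'
  2E -> 'EE'
  2E -> 'EE'
  1E -> 'E'

Decoded = AAAAAAAAAAAAAAAAAEEEEEEEEEEEEE


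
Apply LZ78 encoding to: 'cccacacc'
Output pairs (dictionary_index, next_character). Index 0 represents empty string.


LZ78 encoding steps:
Dictionary: {0: ''}
Step 1: w='' (idx 0), next='c' -> output (0, 'c'), add 'c' as idx 1
Step 2: w='c' (idx 1), next='c' -> output (1, 'c'), add 'cc' as idx 2
Step 3: w='' (idx 0), next='a' -> output (0, 'a'), add 'a' as idx 3
Step 4: w='c' (idx 1), next='a' -> output (1, 'a'), add 'ca' as idx 4
Step 5: w='cc' (idx 2), end of input -> output (2, '')


Encoded: [(0, 'c'), (1, 'c'), (0, 'a'), (1, 'a'), (2, '')]


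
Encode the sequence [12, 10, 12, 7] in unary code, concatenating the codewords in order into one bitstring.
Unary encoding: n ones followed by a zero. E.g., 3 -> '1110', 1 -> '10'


Encode each number as n ones followed by a terminating 0:
  12 -> 1111111111110 (13 bits)
  10 -> 11111111110 (11 bits)
  12 -> 1111111111110 (13 bits)
  7 -> 11111110 (8 bits)
Total length = 13 + 11 + 13 + 8 = 45 bits.

Unary([12, 10, 12, 7]) = 111111111111011111111110111111111111011111110 (45 bits)


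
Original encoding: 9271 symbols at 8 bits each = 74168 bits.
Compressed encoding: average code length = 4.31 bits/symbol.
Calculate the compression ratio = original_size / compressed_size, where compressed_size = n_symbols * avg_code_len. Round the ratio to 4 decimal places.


original_size = n_symbols * orig_bits = 9271 * 8 = 74168 bits
compressed_size = n_symbols * avg_code_len = 9271 * 4.31 = 39958.01 bits
ratio = original_size / compressed_size = 74168 / 39958.01 = 1.8561

Compression ratio = 1.8561


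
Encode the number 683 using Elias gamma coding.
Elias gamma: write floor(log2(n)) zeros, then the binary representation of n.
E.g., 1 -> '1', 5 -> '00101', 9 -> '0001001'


num_bits = floor(log2(683)) + 1 = 10
leading_zeros = num_bits - 1 = 9
binary(683) = 1010101011

Elias gamma(683) = '000000000' + '1010101011' = 0000000001010101011 (19 bits)


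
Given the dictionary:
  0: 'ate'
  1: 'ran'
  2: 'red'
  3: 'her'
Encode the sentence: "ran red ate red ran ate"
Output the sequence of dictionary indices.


Look up each word in the dictionary:
  'ran' -> 1
  'red' -> 2
  'ate' -> 0
  'red' -> 2
  'ran' -> 1
  'ate' -> 0

Encoded: [1, 2, 0, 2, 1, 0]


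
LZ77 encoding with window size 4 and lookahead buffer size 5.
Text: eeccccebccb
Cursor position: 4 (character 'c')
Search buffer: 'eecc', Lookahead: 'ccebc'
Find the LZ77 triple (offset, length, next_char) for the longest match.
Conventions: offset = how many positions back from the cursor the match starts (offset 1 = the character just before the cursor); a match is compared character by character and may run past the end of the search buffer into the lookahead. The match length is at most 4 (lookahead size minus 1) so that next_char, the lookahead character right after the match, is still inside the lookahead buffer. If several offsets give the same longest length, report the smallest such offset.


Try each offset into the search buffer:
  offset=1 (pos 3, char 'c'): match length 2
  offset=2 (pos 2, char 'c'): match length 2
  offset=3 (pos 1, char 'e'): match length 0
  offset=4 (pos 0, char 'e'): match length 0
Longest match has length 2, found at offsets 1, 2; take the smallest, offset 1.
next_char = character at position 4 + 2 = 6 -> 'e'

Best match: offset=1, length=2 (matching 'cc' starting at position 3)
LZ77 triple: (1, 2, 'e')


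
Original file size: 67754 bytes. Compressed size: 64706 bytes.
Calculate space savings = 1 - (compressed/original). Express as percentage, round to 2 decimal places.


ratio = compressed/original = 64706/67754 = 0.955014
savings = 1 - ratio = 1 - 0.955014 = 0.044986
as a percentage: 0.044986 * 100 = 4.5%

Space savings = 1 - 64706/67754 = 4.5%


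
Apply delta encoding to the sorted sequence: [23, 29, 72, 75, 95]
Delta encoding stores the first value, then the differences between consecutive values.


First value: 23
Deltas:
  29 - 23 = 6
  72 - 29 = 43
  75 - 72 = 3
  95 - 75 = 20


Delta encoded: [23, 6, 43, 3, 20]


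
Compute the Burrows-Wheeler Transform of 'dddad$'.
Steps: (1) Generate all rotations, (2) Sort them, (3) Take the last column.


Rotations (sorted):
  0: $dddad -> last char: d
  1: ad$ddd -> last char: d
  2: d$ddda -> last char: a
  3: dad$dd -> last char: d
  4: ddad$d -> last char: d
  5: dddad$ -> last char: $


BWT = ddadd$


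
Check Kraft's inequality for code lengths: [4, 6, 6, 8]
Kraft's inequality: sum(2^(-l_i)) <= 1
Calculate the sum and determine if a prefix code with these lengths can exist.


Sum = 2^(-4) + 2^(-6) + 2^(-6) + 2^(-8)
    = 0.0625 + 0.015625 + 0.015625 + 0.00390625
    = 25/256 = 0.09765625
Since 0.09765625 <= 1, Kraft's inequality IS satisfied.
A prefix code with these lengths CAN exist.

Kraft sum = 0.09765625. Satisfied.


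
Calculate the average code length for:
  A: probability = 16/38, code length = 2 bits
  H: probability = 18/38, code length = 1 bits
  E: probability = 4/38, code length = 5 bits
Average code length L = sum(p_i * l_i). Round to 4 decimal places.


Weighted contributions p_i * l_i:
  A: (16/38) * 2 = 32/38
  H: (18/38) * 1 = 18/38
  E: (4/38) * 5 = 20/38
Sum = (32 + 18 + 20)/38 = 70/38

L = 70/38 = 1.8421 bits/symbol


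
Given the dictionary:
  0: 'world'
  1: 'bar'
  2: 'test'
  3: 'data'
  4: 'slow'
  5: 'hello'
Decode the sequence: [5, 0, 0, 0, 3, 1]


Look up each index in the dictionary:
  5 -> 'hello'
  0 -> 'world'
  0 -> 'world'
  0 -> 'world'
  3 -> 'data'
  1 -> 'bar'

Decoded: "hello world world world data bar"


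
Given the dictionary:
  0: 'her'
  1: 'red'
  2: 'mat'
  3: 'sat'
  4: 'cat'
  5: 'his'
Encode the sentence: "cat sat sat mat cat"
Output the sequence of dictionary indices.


Look up each word in the dictionary:
  'cat' -> 4
  'sat' -> 3
  'sat' -> 3
  'mat' -> 2
  'cat' -> 4

Encoded: [4, 3, 3, 2, 4]
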